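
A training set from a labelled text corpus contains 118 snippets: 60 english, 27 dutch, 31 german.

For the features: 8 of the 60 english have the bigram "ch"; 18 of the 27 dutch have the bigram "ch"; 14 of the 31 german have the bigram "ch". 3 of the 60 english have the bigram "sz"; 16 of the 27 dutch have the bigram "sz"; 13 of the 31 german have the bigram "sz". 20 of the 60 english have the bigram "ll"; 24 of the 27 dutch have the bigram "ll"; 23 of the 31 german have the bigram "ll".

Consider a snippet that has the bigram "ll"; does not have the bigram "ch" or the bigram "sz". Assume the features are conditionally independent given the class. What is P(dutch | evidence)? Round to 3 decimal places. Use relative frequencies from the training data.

0.120

english: (60/118) × (52/60) × (57/60) × (20/60) ≈ 0.139548
dutch: (27/118) × (9/27) × (11/27) × (24/27) ≈ 0.0276208
german: (31/118) × (17/31) × (18/31) × (23/31) ≈ 0.0620646
P(dutch | x) = 0.0276208 / 0.2292334 ≈ 0.120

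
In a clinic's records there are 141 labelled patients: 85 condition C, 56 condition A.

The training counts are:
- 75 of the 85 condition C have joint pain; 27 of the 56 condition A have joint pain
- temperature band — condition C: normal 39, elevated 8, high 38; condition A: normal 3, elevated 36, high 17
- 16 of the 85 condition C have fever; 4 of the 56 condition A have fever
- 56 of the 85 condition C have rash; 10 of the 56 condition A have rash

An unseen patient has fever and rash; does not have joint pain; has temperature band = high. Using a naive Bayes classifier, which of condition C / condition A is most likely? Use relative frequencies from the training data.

condition C: (85/141) × (10/85) × (38/85) × (16/85) × (56/85) ≈ 0.00393202
condition A: (56/141) × (29/56) × (17/56) × (4/56) × (10/56) ≈ 0.000796386
Highest score → condition C.

condition C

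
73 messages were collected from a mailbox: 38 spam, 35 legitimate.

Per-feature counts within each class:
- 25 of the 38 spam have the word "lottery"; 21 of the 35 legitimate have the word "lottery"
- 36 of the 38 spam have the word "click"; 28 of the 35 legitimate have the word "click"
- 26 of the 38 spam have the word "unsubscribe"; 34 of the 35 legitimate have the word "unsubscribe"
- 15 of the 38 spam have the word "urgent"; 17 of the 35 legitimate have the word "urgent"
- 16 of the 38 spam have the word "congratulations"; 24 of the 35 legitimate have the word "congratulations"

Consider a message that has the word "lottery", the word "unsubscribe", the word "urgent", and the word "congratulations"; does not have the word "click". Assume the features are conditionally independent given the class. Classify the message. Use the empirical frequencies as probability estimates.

spam: (38/73) × (25/38) × (2/38) × (26/38) × (15/38) × (16/38) ≈ 0.00204973
legitimate: (35/73) × (21/35) × (7/35) × (34/35) × (17/35) × (24/35) ≈ 0.0186149
Highest score → legitimate.

legitimate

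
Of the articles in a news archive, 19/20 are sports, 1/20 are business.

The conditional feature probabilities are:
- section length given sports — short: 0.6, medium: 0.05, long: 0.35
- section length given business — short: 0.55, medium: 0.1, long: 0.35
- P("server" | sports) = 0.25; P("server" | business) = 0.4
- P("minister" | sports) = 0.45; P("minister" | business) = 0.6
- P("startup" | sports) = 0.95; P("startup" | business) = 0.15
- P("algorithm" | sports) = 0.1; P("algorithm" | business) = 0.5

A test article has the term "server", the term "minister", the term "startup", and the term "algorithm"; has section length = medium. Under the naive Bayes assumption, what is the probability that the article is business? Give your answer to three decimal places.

sports: 0.95 × 0.05 × 0.25 × 0.45 × 0.95 × 0.1 = 0.00050765625
business: 0.05 × 0.1 × 0.4 × 0.6 × 0.15 × 0.5 = 0.00009
P(business | x) = 0.00009 / 0.00059765625 ≈ 0.151

0.151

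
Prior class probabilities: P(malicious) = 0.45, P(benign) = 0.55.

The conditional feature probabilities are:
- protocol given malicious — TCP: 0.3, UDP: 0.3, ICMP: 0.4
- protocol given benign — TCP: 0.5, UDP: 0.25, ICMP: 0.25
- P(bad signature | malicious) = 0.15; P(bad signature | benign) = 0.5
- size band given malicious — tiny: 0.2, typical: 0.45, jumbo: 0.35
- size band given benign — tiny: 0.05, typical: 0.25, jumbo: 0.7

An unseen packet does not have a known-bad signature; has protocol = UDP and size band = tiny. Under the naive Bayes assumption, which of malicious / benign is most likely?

malicious: 0.45 × 0.3 × (1−0.15) × 0.2 = 0.02295
benign: 0.55 × 0.25 × (1−0.5) × 0.05 = 0.0034375
Highest score → malicious.

malicious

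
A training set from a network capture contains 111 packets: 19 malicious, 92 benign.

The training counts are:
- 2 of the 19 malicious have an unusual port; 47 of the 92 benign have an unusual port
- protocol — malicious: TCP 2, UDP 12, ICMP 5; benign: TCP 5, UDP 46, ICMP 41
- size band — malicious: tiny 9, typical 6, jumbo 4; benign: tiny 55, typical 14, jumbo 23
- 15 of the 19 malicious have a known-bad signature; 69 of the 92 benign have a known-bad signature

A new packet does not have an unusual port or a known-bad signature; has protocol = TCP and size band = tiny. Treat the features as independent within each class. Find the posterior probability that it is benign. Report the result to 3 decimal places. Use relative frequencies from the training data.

0.672

malicious: (19/111) × (17/19) × (2/19) × (9/19) × (4/19) ≈ 0.00160767
benign: (92/111) × (45/92) × (5/92) × (55/92) × (23/92) ≈ 0.00329296
P(benign | x) = 0.00329296 / 0.00490063 ≈ 0.672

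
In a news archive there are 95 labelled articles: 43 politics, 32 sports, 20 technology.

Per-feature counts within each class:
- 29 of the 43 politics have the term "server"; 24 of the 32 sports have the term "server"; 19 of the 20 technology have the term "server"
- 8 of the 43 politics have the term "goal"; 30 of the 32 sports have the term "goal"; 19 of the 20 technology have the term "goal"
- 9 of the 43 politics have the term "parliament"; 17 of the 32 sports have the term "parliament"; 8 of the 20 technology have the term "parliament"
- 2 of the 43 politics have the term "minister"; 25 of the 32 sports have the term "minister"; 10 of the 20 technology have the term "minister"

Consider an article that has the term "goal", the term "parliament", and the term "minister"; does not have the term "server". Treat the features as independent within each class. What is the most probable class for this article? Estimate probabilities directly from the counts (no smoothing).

sports

politics: (43/95) × (14/43) × (8/43) × (9/43) × (2/43) ≈ 0.000266908
sports: (32/95) × (8/32) × (30/32) × (17/32) × (25/32) ≈ 0.0327662
technology: (20/95) × (1/20) × (19/20) × (8/20) × (10/20) = 0.002
Highest score → sports.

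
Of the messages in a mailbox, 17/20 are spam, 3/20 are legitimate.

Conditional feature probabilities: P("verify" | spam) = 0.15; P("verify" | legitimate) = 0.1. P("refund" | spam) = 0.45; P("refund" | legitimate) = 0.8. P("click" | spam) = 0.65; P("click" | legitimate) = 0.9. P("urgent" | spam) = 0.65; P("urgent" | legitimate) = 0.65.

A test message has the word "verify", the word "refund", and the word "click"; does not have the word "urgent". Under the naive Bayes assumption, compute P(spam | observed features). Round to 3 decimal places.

0.775

spam: 0.85 × 0.15 × 0.45 × 0.65 × (1−0.65) = 0.0130528125
legitimate: 0.15 × 0.1 × 0.8 × 0.9 × (1−0.65) = 0.00378
P(spam | x) = 0.0130528125 / 0.0168328125 ≈ 0.775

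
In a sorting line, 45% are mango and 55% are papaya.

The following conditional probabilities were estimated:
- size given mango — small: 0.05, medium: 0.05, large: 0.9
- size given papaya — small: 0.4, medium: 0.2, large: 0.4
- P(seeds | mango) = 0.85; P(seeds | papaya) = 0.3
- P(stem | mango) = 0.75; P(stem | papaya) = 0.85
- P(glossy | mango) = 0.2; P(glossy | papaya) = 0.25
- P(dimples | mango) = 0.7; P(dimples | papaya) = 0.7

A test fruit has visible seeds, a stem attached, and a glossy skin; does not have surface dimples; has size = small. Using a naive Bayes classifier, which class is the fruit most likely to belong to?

papaya

mango: 0.45 × 0.05 × 0.85 × 0.75 × 0.2 × (1−0.7) = 0.000860625
papaya: 0.55 × 0.4 × 0.3 × 0.85 × 0.25 × (1−0.7) = 0.0042075
Highest score → papaya.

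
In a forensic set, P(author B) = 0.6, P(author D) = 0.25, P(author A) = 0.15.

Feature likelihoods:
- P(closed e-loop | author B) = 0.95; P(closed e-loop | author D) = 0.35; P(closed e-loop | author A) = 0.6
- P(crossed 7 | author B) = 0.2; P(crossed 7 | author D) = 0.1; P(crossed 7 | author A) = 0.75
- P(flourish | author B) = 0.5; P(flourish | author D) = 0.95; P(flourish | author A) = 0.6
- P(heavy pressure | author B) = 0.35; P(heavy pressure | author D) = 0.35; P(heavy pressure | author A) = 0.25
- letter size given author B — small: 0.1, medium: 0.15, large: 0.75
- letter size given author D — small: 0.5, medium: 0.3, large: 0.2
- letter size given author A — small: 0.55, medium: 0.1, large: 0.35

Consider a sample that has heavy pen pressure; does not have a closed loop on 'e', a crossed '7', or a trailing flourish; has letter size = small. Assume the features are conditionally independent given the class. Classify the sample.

author B: 0.6 × (1−0.95) × (1−0.2) × (1−0.5) × 0.35 × 0.1 = 0.00042
author D: 0.25 × (1−0.35) × (1−0.1) × (1−0.95) × 0.35 × 0.5 = 0.0012796875
author A: 0.15 × (1−0.6) × (1−0.75) × (1−0.6) × 0.25 × 0.55 = 0.000825
Highest score → author D.

author D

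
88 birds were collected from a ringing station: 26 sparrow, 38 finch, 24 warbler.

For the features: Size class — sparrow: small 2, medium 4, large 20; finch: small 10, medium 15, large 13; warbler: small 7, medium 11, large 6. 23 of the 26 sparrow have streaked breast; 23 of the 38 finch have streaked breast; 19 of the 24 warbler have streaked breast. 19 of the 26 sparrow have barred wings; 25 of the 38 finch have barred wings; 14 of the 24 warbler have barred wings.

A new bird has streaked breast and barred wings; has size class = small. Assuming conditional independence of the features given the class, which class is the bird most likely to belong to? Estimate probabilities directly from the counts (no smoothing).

finch

sparrow: (26/88) × (2/26) × (23/26) × (19/26) ≈ 0.014692
finch: (38/88) × (10/38) × (23/38) × (25/38) ≈ 0.0452499
warbler: (24/88) × (7/24) × (19/24) × (14/24) ≈ 0.0367345
Highest score → finch.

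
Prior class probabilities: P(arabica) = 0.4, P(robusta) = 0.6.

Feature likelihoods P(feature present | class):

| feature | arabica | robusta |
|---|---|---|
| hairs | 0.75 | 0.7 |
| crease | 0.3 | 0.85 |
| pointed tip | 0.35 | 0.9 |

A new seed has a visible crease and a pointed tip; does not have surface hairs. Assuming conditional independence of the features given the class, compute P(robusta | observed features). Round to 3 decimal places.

0.929

arabica: 0.4 × (1−0.75) × 0.3 × 0.35 = 0.0105
robusta: 0.6 × (1−0.7) × 0.85 × 0.9 = 0.1377
P(robusta | x) = 0.1377 / 0.1482 ≈ 0.929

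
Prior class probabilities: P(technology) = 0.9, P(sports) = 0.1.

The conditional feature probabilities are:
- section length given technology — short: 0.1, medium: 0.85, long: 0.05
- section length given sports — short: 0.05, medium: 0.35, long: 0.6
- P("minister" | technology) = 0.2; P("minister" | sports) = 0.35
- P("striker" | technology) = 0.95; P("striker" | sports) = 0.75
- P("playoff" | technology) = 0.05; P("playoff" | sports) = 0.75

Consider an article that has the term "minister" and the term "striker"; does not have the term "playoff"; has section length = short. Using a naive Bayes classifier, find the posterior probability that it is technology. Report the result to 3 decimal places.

0.980

technology: 0.9 × 0.1 × 0.2 × 0.95 × (1−0.05) = 0.016245
sports: 0.1 × 0.05 × 0.35 × 0.75 × (1−0.75) = 0.000328125
P(technology | x) = 0.016245 / 0.016573125 ≈ 0.980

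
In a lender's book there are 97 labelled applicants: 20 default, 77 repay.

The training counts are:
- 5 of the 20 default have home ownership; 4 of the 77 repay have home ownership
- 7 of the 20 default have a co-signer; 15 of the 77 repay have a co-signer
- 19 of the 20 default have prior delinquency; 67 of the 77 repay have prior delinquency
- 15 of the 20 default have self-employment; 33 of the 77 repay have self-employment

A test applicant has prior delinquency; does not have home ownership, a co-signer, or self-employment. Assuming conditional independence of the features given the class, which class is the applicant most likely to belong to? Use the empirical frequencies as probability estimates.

default: (20/97) × (15/20) × (13/20) × (19/20) × (5/20) ≈ 0.0238724
repay: (77/97) × (73/77) × (62/77) × (67/77) × (44/77) ≈ 0.301299
Highest score → repay.

repay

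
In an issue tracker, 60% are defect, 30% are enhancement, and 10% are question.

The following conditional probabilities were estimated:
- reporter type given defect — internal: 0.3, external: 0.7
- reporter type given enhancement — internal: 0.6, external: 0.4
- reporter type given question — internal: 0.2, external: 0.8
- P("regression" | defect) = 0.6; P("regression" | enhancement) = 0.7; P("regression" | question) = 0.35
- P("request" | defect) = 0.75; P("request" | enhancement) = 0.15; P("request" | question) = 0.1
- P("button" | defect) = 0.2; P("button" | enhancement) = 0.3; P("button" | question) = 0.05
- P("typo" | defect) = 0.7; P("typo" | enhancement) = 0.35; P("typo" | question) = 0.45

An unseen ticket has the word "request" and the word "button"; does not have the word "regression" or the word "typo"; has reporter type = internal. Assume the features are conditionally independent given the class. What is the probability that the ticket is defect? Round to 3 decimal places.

0.667

defect: 0.6 × 0.3 × (1−0.6) × 0.75 × 0.2 × (1−0.7) = 0.00324
enhancement: 0.3 × 0.6 × (1−0.7) × 0.15 × 0.3 × (1−0.35) = 0.0015795
question: 0.1 × 0.2 × (1−0.35) × 0.1 × 0.05 × (1−0.45) = 0.00003575
P(defect | x) = 0.00324 / 0.00485525 ≈ 0.667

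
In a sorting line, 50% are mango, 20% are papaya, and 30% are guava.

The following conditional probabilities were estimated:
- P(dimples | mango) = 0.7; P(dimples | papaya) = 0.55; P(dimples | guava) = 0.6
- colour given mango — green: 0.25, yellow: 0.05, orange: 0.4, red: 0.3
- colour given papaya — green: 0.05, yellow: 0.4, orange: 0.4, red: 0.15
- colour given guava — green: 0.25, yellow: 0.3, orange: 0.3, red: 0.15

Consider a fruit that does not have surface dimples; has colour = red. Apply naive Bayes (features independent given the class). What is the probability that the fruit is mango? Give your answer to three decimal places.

0.588

mango: 0.5 × (1−0.7) × 0.3 = 0.045
papaya: 0.2 × (1−0.55) × 0.15 = 0.0135
guava: 0.3 × (1−0.6) × 0.15 = 0.018
P(mango | x) = 0.045 / 0.0765 ≈ 0.588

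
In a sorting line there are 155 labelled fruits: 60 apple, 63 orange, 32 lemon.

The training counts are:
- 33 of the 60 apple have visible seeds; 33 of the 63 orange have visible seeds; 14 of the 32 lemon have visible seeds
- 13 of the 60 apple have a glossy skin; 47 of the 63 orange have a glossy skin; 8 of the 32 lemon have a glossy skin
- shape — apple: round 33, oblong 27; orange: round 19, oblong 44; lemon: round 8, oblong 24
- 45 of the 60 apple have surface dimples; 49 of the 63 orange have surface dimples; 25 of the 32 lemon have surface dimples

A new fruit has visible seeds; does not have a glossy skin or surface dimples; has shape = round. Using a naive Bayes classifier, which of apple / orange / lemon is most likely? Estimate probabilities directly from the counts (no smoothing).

apple

apple: (60/155) × (33/60) × (47/60) × (33/60) × (15/60) ≈ 0.0229315
orange: (63/155) × (33/63) × (16/63) × (19/63) × (14/63) ≈ 0.00362378
lemon: (32/155) × (14/32) × (24/32) × (8/32) × (7/32) ≈ 0.00370464
Highest score → apple.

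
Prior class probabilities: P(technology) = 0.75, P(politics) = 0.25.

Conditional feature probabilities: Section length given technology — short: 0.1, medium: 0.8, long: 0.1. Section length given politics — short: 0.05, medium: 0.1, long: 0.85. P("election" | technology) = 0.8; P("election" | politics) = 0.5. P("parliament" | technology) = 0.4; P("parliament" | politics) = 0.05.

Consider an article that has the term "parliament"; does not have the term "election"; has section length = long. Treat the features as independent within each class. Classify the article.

technology

technology: 0.75 × 0.1 × (1−0.8) × 0.4 = 0.006
politics: 0.25 × 0.85 × (1−0.5) × 0.05 = 0.0053125
Highest score → technology.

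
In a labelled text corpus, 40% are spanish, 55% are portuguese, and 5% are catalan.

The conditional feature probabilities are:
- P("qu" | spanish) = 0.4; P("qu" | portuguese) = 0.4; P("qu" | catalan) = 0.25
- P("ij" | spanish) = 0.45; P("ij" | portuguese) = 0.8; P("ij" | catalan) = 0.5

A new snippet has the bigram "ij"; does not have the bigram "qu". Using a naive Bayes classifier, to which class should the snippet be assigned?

portuguese

spanish: 0.4 × (1−0.4) × 0.45 = 0.108
portuguese: 0.55 × (1−0.4) × 0.8 = 0.264
catalan: 0.05 × (1−0.25) × 0.5 = 0.01875
Highest score → portuguese.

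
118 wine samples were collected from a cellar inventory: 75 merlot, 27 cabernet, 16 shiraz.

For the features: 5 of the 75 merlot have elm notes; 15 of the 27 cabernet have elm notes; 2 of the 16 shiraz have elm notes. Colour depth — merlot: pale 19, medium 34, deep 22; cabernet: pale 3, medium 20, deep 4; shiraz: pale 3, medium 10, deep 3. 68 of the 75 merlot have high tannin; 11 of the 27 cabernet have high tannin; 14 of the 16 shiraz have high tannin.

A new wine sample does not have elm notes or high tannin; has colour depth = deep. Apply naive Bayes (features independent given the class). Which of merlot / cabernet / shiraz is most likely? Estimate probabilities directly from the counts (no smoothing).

merlot: (75/118) × (70/75) × (22/75) × (7/75) ≈ 0.0162411
cabernet: (27/118) × (12/27) × (4/27) × (16/27) ≈ 0.00892795
shiraz: (16/118) × (14/16) × (3/16) × (2/16) ≈ 0.00278072
Highest score → merlot.

merlot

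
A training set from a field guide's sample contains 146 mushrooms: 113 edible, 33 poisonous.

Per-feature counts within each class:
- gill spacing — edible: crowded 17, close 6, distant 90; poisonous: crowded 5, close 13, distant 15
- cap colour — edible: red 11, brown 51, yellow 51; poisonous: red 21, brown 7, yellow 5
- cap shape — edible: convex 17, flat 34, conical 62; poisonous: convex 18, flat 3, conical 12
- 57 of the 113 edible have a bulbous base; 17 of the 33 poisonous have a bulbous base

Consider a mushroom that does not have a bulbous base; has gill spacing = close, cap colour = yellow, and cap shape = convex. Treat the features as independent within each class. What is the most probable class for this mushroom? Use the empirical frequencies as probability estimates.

poisonous

edible: (113/146) × (6/113) × (51/113) × (17/113) × (56/113) ≈ 0.00138283
poisonous: (33/146) × (13/33) × (5/33) × (18/33) × (16/33) ≈ 0.00356789
Highest score → poisonous.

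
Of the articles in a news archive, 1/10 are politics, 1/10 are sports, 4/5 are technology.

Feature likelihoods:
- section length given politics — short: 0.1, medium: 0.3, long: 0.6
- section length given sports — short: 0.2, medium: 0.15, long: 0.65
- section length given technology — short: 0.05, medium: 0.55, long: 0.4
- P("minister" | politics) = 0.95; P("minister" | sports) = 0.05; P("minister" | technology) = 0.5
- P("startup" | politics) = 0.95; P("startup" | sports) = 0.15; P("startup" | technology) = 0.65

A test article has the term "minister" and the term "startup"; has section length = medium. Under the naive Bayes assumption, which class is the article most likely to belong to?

technology

politics: 0.1 × 0.3 × 0.95 × 0.95 = 0.027075
sports: 0.1 × 0.15 × 0.05 × 0.15 = 0.0001125
technology: 0.8 × 0.55 × 0.5 × 0.65 = 0.143
Highest score → technology.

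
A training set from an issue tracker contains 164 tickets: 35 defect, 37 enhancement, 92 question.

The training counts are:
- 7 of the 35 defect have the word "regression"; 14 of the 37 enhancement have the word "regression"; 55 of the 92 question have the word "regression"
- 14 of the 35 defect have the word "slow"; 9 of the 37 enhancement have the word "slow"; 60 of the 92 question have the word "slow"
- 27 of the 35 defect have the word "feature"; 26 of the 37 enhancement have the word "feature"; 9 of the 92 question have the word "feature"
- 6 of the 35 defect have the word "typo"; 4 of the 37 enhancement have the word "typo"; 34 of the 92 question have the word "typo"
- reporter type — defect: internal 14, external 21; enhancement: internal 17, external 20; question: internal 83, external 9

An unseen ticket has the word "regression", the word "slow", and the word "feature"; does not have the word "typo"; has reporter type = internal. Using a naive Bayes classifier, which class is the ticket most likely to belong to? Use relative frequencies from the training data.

question

defect: (35/164) × (7/35) × (14/35) × (27/35) × (29/35) × (14/35) ≈ 0.00436516
enhancement: (37/164) × (14/37) × (9/37) × (26/37) × (33/37) × (17/37) ≈ 0.00597938
question: (92/164) × (55/92) × (60/92) × (9/92) × (58/92) × (83/92) ≈ 0.0121693
Highest score → question.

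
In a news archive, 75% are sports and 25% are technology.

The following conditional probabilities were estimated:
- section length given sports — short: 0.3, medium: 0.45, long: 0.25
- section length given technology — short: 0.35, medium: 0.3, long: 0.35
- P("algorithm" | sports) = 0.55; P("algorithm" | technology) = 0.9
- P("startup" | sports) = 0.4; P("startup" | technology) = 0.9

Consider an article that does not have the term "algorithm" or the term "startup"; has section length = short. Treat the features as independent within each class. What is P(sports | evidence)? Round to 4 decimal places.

sports: 0.75 × 0.3 × (1−0.55) × (1−0.4) = 0.06075
technology: 0.25 × 0.35 × (1−0.9) × (1−0.9) = 0.000875
P(sports | x) = 0.06075 / 0.061625 ≈ 0.9858

0.9858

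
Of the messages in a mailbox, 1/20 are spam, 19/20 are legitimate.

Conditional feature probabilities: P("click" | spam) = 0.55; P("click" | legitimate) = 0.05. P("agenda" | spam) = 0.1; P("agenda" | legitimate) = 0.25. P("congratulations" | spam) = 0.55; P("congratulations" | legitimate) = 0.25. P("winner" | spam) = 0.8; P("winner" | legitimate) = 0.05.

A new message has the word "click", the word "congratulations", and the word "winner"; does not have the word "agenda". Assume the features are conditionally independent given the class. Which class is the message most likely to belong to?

spam: 0.05 × 0.55 × (1−0.1) × 0.55 × 0.8 = 0.01089
legitimate: 0.95 × 0.05 × (1−0.25) × 0.25 × 0.05 = 0.0004453125
Highest score → spam.

spam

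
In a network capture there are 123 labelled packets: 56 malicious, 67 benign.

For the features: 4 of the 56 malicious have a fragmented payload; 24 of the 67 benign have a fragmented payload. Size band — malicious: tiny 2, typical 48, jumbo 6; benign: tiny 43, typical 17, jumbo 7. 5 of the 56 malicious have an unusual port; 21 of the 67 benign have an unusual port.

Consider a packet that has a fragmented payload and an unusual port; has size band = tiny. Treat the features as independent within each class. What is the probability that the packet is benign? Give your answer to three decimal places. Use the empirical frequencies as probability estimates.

malicious: (56/123) × (4/56) × (2/56) × (5/56) ≈ 0.0001037
benign: (67/123) × (24/67) × (43/67) × (21/67) ≈ 0.0392504
P(benign | x) = 0.0392504 / 0.0393541 ≈ 0.997

0.997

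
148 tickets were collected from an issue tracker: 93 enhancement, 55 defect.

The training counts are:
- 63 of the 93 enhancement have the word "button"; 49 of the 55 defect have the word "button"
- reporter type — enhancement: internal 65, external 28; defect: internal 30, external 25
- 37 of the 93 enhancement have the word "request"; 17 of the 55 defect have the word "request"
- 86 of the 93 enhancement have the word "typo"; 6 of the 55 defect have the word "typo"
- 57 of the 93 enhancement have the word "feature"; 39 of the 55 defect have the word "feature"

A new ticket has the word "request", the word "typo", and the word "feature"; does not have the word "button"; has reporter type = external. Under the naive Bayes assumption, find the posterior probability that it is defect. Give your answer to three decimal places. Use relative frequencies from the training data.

enhancement: (93/148) × (30/93) × (28/93) × (37/93) × (86/93) × (57/93) ≈ 0.0137613
defect: (55/148) × (6/55) × (25/55) × (17/55) × (6/55) × (39/55) ≈ 0.000440599
P(defect | x) = 0.000440599 / 0.014201899 ≈ 0.031

0.031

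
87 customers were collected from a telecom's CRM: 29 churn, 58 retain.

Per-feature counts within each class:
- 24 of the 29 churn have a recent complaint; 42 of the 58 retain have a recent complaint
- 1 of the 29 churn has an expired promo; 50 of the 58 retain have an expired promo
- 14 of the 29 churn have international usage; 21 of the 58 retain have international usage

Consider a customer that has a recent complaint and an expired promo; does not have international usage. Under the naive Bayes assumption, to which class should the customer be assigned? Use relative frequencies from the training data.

retain

churn: (29/87) × (24/29) × (1/29) × (15/29) ≈ 0.00492025
retain: (58/87) × (42/58) × (50/58) × (37/58) ≈ 0.265489
Highest score → retain.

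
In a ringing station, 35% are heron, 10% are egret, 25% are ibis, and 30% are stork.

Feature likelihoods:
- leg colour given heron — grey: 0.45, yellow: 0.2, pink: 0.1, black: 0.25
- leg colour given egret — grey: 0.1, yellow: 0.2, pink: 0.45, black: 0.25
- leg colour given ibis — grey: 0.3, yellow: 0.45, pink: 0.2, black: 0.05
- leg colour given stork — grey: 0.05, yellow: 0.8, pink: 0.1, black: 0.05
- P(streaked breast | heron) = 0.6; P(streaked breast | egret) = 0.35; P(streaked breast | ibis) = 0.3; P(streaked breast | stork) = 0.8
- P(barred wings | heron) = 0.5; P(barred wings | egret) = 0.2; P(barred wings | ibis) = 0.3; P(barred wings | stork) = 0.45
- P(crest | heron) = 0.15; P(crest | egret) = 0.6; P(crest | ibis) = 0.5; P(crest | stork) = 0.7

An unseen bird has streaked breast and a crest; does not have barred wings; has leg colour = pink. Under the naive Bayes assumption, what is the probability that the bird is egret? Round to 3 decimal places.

heron: 0.35 × 0.1 × 0.6 × (1−0.5) × 0.15 = 0.001575
egret: 0.1 × 0.45 × 0.35 × (1−0.2) × 0.6 = 0.00756
ibis: 0.25 × 0.2 × 0.3 × (1−0.3) × 0.5 = 0.00525
stork: 0.3 × 0.1 × 0.8 × (1−0.45) × 0.7 = 0.00924
P(egret | x) = 0.00756 / 0.023625 ≈ 0.320

0.320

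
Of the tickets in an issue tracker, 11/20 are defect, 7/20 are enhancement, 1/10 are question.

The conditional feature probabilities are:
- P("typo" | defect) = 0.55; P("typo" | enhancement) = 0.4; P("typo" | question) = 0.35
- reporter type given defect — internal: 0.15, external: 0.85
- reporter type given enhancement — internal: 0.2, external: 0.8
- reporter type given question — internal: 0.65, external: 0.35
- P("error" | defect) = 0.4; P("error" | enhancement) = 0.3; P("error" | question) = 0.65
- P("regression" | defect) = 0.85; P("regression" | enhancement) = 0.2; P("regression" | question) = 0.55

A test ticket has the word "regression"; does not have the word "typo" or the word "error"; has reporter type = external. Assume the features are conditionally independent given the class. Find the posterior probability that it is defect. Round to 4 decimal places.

defect: 0.55 × (1−0.55) × 0.85 × (1−0.4) × 0.85 = 0.10729125
enhancement: 0.35 × (1−0.4) × 0.8 × (1−0.3) × 0.2 = 0.02352
question: 0.1 × (1−0.35) × 0.35 × (1−0.65) × 0.55 = 0.004379375
P(defect | x) = 0.10729125 / 0.135190625 ≈ 0.7936

0.7936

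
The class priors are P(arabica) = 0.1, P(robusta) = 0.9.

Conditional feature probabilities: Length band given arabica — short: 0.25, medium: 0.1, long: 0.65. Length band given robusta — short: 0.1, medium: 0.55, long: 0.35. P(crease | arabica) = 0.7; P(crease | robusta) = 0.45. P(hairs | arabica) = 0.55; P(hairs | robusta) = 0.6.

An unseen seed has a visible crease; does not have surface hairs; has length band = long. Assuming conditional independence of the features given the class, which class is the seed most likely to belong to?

arabica: 0.1 × 0.65 × 0.7 × (1−0.55) = 0.020475
robusta: 0.9 × 0.35 × 0.45 × (1−0.6) = 0.0567
Highest score → robusta.

robusta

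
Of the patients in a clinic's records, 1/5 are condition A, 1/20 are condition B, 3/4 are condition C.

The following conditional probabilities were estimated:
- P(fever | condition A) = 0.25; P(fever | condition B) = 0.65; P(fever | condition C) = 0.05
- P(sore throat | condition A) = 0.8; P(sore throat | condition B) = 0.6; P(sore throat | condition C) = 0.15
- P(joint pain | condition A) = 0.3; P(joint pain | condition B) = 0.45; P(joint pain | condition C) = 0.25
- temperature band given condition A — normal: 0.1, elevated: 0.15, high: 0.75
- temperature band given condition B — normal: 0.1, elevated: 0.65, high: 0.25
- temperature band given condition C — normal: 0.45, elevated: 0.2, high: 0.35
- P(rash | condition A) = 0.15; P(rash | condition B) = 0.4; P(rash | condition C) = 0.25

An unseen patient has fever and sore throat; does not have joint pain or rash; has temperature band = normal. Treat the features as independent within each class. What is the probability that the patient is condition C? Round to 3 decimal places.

0.320

condition A: 0.2 × 0.25 × 0.8 × (1−0.3) × 0.1 × (1−0.15) = 0.00238
condition B: 0.05 × 0.65 × 0.6 × (1−0.45) × 0.1 × (1−0.4) = 0.0006435
condition C: 0.75 × 0.05 × 0.15 × (1−0.25) × 0.45 × (1−0.25) = 0.001423828125
P(condition C | x) = 0.001423828125 / 0.004447328125 ≈ 0.320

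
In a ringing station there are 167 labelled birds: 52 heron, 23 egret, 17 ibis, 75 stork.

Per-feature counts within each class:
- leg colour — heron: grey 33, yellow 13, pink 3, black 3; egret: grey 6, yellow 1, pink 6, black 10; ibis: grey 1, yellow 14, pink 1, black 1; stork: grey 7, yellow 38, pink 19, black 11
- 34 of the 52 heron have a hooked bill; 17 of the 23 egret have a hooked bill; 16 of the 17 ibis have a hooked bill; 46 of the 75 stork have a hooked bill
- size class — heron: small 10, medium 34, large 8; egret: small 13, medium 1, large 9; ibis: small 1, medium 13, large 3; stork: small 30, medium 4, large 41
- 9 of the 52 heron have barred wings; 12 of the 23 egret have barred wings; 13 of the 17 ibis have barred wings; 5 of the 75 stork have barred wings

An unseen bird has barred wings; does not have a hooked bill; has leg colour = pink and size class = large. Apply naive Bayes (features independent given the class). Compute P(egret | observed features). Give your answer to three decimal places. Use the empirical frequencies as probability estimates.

heron: (52/167) × (3/52) × (18/52) × (8/52) × (9/52) ≈ 0.000165577
egret: (23/167) × (6/23) × (6/23) × (9/23) × (12/23) ≈ 0.00191349
ibis: (17/167) × (1/17) × (1/17) × (3/17) × (13/17) ≈ 0.0000475337
stork: (75/167) × (19/75) × (29/75) × (41/75) × (5/75) ≈ 0.00160326
P(egret | x) = 0.00191349 / 0.0037298607 ≈ 0.513

0.513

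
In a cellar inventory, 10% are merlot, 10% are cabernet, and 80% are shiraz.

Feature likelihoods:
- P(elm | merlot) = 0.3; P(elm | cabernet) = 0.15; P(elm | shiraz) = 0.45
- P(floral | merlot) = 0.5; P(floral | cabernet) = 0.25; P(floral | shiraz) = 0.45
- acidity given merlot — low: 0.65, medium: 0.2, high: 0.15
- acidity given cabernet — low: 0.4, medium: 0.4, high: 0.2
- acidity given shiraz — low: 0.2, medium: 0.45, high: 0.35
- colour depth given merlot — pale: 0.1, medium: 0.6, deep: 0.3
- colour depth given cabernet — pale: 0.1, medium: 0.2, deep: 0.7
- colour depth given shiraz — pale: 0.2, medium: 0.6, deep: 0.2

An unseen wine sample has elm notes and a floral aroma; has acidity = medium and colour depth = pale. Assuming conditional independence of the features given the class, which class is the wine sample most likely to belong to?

merlot: 0.1 × 0.3 × 0.5 × 0.2 × 0.1 = 0.0003
cabernet: 0.1 × 0.15 × 0.25 × 0.4 × 0.1 = 0.00015
shiraz: 0.8 × 0.45 × 0.45 × 0.45 × 0.2 = 0.01458
Highest score → shiraz.

shiraz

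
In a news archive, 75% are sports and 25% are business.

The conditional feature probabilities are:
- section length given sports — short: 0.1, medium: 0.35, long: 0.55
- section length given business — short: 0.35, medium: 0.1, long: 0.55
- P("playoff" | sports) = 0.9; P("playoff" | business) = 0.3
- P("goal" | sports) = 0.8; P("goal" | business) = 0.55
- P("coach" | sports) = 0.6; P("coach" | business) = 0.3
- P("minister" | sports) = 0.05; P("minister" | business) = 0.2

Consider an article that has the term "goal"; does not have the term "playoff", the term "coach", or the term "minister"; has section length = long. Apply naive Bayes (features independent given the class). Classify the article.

sports: 0.75 × 0.55 × (1−0.9) × 0.8 × (1−0.6) × (1−0.05) = 0.01254
business: 0.25 × 0.55 × (1−0.3) × 0.55 × (1−0.3) × (1−0.2) = 0.029645
Highest score → business.

business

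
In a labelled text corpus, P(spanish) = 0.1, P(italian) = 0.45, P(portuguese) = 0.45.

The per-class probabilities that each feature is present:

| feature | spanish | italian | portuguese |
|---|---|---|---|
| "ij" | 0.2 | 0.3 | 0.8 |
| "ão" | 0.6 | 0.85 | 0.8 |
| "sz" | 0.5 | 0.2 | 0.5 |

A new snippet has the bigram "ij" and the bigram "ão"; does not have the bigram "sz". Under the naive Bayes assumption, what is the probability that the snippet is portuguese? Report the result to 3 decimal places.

0.596

spanish: 0.1 × 0.2 × 0.6 × (1−0.5) = 0.006
italian: 0.45 × 0.3 × 0.85 × (1−0.2) = 0.0918
portuguese: 0.45 × 0.8 × 0.8 × (1−0.5) = 0.144
P(portuguese | x) = 0.144 / 0.2418 ≈ 0.596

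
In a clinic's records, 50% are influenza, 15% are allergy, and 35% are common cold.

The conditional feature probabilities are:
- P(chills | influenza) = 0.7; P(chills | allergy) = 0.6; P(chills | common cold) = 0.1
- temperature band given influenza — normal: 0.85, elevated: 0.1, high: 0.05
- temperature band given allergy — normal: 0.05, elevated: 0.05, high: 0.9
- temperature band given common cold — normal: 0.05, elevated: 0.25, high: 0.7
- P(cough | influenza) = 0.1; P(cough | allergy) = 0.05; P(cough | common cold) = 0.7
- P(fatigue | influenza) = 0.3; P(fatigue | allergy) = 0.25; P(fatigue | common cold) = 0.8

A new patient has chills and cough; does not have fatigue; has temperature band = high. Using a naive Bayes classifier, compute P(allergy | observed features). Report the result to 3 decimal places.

influenza: 0.5 × 0.7 × 0.05 × 0.1 × (1−0.3) = 0.001225
allergy: 0.15 × 0.6 × 0.9 × 0.05 × (1−0.25) = 0.0030375
common cold: 0.35 × 0.1 × 0.7 × 0.7 × (1−0.8) = 0.00343
P(allergy | x) = 0.0030375 / 0.0076925 ≈ 0.395

0.395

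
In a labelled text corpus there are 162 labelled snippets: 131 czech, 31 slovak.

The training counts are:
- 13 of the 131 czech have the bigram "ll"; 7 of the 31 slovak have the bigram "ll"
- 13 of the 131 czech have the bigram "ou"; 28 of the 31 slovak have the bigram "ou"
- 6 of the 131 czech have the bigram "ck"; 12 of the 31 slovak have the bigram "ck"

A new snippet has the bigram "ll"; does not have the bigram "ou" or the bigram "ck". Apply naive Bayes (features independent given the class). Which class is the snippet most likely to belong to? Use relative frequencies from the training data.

czech

czech: (131/162) × (13/131) × (118/131) × (125/131) ≈ 0.0689728
slovak: (31/162) × (7/31) × (3/31) × (19/31) ≈ 0.00256292
Highest score → czech.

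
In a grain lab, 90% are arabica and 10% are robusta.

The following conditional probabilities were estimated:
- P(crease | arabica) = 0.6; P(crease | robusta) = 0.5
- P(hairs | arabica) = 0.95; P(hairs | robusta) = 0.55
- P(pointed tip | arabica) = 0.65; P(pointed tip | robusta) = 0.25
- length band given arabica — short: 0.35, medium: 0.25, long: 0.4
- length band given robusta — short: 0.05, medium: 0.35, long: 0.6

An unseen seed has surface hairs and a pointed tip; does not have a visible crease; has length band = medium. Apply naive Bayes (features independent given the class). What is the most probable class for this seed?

arabica: 0.9 × (1−0.6) × 0.95 × 0.65 × 0.25 = 0.055575
robusta: 0.1 × (1−0.5) × 0.55 × 0.25 × 0.35 = 0.00240625
Highest score → arabica.

arabica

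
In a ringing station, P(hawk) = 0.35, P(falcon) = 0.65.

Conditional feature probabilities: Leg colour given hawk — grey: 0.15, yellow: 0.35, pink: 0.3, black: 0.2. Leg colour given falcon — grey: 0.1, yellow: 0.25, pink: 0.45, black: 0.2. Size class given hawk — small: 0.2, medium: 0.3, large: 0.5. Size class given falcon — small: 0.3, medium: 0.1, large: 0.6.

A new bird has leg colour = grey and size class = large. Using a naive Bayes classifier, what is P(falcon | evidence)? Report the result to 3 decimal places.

hawk: 0.35 × 0.15 × 0.5 = 0.02625
falcon: 0.65 × 0.1 × 0.6 = 0.039
P(falcon | x) = 0.039 / 0.06525 ≈ 0.598

0.598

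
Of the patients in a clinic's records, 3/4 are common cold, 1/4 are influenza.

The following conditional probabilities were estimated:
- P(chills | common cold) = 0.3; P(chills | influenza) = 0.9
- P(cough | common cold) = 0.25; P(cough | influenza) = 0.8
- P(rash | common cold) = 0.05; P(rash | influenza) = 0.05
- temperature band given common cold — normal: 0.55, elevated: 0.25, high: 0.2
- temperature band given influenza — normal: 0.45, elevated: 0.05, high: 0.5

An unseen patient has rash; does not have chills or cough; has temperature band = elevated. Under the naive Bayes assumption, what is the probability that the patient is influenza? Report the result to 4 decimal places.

0.0025

common cold: 0.75 × (1−0.3) × (1−0.25) × 0.05 × 0.25 = 0.004921875
influenza: 0.25 × (1−0.9) × (1−0.8) × 0.05 × 0.05 = 0.0000125
P(influenza | x) = 0.0000125 / 0.004934375 ≈ 0.0025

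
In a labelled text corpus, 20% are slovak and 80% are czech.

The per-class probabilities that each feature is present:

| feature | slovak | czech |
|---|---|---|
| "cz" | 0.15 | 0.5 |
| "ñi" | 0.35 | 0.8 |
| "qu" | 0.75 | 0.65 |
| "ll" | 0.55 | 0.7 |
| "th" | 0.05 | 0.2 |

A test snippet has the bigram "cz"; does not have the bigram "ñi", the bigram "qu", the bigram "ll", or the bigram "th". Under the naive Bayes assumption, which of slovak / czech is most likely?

slovak: 0.2 × 0.15 × (1−0.35) × (1−0.75) × (1−0.55) × (1−0.05) = 0.0020840625
czech: 0.8 × 0.5 × (1−0.8) × (1−0.65) × (1−0.7) × (1−0.2) = 0.00672
Highest score → czech.

czech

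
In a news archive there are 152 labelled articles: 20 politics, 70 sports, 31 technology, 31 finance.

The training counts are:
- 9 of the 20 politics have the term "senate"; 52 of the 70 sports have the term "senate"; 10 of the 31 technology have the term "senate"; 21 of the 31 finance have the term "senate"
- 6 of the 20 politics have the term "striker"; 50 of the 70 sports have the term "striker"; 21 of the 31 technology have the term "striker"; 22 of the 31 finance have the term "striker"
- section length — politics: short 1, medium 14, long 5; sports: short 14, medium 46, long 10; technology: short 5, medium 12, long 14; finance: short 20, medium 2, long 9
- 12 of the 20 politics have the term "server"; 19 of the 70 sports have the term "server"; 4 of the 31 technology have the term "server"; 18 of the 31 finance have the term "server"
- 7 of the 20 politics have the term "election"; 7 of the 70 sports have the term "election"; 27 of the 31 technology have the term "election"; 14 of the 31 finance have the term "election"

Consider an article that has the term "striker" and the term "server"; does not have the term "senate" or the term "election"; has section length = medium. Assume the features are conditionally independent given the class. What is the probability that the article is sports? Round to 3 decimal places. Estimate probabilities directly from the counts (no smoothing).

0.645

politics: (20/152) × (11/20) × (6/20) × (14/20) × (12/20) × (13/20) ≈ 0.00592697
sports: (70/152) × (18/70) × (50/70) × (46/70) × (19/70) × (63/70) ≈ 0.0135787
technology: (31/152) × (21/31) × (21/31) × (12/31) × (4/31) × (4/31) ≈ 0.000603184
finance: (31/152) × (10/31) × (22/31) × (2/31) × (18/31) × (17/31) ≈ 0.000959144
P(sports | x) = 0.0135787 / 0.021067998 ≈ 0.645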